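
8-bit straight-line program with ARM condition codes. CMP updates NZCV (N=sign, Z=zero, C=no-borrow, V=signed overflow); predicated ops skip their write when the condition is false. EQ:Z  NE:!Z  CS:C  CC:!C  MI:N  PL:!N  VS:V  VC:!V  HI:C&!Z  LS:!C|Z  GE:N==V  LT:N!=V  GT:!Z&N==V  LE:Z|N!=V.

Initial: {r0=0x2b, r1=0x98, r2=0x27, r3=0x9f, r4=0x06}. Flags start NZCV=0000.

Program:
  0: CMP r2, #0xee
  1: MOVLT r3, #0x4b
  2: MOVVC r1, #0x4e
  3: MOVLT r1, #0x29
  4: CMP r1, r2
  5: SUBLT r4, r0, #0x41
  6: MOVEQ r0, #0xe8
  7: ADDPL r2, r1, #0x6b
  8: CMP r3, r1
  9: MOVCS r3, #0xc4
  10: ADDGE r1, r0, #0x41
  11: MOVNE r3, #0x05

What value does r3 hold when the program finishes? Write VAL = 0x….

[0] flags=0000 → (cmp)
[1] flags=0000 LT?F → skip
[2] flags=0000 VC?T → r1=0x4e
[3] flags=0000 LT?F → skip
[4] flags=0010 → (cmp)
[5] flags=0010 LT?F → skip
[6] flags=0010 EQ?F → skip
[7] flags=0010 PL?T → r2=0xb9
[8] flags=0011 → (cmp)
[9] flags=0011 CS?T → r3=0xc4
[10] flags=0011 GE?F → skip
[11] flags=0011 NE?T → r3=0x05

VAL = 0x05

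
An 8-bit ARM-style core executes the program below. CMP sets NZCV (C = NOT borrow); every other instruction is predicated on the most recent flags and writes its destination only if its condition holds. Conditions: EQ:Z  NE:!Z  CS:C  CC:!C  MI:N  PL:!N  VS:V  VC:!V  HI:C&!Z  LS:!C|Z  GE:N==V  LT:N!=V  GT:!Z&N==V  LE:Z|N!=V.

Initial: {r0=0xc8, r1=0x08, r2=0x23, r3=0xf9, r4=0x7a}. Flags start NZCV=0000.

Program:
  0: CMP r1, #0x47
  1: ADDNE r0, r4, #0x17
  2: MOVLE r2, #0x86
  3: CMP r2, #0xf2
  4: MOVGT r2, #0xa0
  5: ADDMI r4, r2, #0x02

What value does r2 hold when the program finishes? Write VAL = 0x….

VAL = 0x86

0: ✓ CMP  NZCV=1000
1: ✓ ADDNE  r0←0x91
2: ✓ MOVLE  r2←0x86
3: ✓ CMP  NZCV=1000
4: · MOVGT
5: ✓ ADDMI  r4←0x88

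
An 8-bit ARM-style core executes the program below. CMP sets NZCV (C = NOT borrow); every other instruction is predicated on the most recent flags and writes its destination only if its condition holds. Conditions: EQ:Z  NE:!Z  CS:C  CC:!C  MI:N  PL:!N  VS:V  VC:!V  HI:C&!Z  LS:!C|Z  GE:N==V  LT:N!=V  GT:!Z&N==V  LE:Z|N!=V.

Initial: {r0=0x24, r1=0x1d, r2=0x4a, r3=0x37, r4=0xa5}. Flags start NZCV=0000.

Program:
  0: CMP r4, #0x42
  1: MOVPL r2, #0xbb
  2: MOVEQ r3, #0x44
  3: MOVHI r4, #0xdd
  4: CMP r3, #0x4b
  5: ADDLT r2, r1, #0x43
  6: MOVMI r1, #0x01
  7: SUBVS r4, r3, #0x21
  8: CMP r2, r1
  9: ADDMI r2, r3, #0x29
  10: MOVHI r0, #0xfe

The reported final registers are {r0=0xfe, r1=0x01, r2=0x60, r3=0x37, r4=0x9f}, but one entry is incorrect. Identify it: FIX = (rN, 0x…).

FIX = (r4, 0xdd)

[0] flags=0011 → (cmp)
[1] flags=0011 PL?T → r2=0xbb
[2] flags=0011 EQ?F → skip
[3] flags=0011 HI?T → r4=0xdd
[4] flags=1000 → (cmp)
[5] flags=1000 LT?T → r2=0x60
[6] flags=1000 MI?T → r1=0x01
[7] flags=1000 VS?F → skip
[8] flags=0010 → (cmp)
[9] flags=0010 MI?F → skip
[10] flags=0010 HI?T → r0=0xfe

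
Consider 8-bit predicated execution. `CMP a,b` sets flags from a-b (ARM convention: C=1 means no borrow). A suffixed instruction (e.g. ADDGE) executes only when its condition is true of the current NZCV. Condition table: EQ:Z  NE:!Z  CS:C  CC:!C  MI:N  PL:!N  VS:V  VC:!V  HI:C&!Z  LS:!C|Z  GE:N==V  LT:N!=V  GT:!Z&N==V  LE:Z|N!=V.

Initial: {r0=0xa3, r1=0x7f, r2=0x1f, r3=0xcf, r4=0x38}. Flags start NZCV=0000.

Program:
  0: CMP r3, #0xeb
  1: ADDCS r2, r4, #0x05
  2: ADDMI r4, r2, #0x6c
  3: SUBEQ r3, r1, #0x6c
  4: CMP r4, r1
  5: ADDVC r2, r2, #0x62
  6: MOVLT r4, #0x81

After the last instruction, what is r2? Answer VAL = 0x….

VAL = 0x1f

[0] flags=1000 → (cmp)
[1] flags=1000 CS?F → skip
[2] flags=1000 MI?T → r4=0x8b
[3] flags=1000 EQ?F → skip
[4] flags=0011 → (cmp)
[5] flags=0011 VC?F → skip
[6] flags=0011 LT?T → r4=0x81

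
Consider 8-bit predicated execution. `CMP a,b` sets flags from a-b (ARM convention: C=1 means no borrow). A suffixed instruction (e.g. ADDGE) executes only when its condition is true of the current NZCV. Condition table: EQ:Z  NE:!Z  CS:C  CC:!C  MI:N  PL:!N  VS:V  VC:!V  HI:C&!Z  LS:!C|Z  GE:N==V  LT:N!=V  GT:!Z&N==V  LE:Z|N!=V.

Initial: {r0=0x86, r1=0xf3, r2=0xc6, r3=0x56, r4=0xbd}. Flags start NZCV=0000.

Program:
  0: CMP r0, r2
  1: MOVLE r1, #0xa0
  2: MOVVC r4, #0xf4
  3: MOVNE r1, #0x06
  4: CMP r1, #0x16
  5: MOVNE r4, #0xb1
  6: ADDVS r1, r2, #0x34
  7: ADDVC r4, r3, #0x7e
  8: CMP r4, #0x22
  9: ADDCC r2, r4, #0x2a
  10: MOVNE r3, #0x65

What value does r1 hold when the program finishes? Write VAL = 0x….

[0] flags=1000 → (cmp)
[1] flags=1000 LE?T → r1=0xa0
[2] flags=1000 VC?T → r4=0xf4
[3] flags=1000 NE?T → r1=0x06
[4] flags=1000 → (cmp)
[5] flags=1000 NE?T → r4=0xb1
[6] flags=1000 VS?F → skip
[7] flags=1000 VC?T → r4=0xd4
[8] flags=1010 → (cmp)
[9] flags=1010 CC?F → skip
[10] flags=1010 NE?T → r3=0x65

VAL = 0x06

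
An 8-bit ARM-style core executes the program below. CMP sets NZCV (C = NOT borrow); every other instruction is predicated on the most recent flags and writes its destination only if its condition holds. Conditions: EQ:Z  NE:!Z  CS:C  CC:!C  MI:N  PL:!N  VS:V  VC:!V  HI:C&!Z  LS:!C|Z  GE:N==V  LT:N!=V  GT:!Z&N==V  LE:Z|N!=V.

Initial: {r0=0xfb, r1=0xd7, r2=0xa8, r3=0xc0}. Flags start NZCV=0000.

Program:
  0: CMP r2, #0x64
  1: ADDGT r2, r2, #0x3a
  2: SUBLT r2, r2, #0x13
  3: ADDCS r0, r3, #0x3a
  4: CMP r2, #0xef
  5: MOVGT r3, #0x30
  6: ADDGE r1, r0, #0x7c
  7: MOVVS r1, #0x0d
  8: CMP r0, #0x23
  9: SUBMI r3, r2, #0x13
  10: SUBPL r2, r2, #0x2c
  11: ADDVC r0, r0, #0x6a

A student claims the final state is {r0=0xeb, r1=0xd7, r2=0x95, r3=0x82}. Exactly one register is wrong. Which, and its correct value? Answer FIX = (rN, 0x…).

FIX = (r0, 0x64)

0: ✓ CMP  NZCV=0011
1: · ADDGT
2: ✓ SUBLT  r2←0x95
3: ✓ ADDCS  r0←0xfa
4: ✓ CMP  NZCV=1000
5: · MOVGT
6: · ADDGE
7: · MOVVS
8: ✓ CMP  NZCV=1010
9: ✓ SUBMI  r3←0x82
10: · SUBPL
11: ✓ ADDVC  r0←0x64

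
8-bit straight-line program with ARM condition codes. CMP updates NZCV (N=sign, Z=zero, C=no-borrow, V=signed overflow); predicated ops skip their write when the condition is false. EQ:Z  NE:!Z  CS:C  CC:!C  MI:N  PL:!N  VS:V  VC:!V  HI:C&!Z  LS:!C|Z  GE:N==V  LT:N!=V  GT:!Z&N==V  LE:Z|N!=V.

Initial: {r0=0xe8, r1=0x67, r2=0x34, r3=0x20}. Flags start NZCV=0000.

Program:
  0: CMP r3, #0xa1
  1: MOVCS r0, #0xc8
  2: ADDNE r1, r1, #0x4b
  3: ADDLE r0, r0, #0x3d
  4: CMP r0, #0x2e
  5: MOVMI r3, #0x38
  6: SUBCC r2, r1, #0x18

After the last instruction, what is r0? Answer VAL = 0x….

VAL = 0xe8

[0] flags=0000 → (cmp)
[1] flags=0000 CS?F → skip
[2] flags=0000 NE?T → r1=0xb2
[3] flags=0000 LE?F → skip
[4] flags=1010 → (cmp)
[5] flags=1010 MI?T → r3=0x38
[6] flags=1010 CC?F → skip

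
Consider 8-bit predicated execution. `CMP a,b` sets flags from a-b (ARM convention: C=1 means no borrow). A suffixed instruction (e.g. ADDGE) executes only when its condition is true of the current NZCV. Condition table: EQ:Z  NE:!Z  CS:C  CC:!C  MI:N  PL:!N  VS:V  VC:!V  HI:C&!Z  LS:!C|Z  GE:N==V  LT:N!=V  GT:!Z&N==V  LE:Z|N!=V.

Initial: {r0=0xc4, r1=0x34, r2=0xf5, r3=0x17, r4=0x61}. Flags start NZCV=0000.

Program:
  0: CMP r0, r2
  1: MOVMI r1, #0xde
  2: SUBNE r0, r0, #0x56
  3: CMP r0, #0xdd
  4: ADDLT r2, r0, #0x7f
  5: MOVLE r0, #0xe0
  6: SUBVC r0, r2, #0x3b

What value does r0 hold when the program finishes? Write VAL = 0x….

0: ✓ CMP  NZCV=1000
1: ✓ MOVMI  r1←0xde
2: ✓ SUBNE  r0←0x6e
3: ✓ CMP  NZCV=1001
4: · ADDLT
5: · MOVLE
6: · SUBVC

VAL = 0x6e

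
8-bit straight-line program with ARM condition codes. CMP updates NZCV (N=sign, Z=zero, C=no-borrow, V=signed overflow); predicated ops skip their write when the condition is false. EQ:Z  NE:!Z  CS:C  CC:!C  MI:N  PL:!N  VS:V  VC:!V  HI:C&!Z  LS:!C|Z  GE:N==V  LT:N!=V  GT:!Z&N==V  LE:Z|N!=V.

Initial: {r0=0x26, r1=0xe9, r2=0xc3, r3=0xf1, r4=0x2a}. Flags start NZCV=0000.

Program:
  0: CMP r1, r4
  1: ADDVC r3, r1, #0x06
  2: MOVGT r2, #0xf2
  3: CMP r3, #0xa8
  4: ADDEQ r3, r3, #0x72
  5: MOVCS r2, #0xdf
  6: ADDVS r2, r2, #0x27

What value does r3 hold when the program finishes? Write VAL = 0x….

0: ✓ CMP  NZCV=1010
1: ✓ ADDVC  r3←0xef
2: · MOVGT
3: ✓ CMP  NZCV=0010
4: · ADDEQ
5: ✓ MOVCS  r2←0xdf
6: · ADDVS

VAL = 0xef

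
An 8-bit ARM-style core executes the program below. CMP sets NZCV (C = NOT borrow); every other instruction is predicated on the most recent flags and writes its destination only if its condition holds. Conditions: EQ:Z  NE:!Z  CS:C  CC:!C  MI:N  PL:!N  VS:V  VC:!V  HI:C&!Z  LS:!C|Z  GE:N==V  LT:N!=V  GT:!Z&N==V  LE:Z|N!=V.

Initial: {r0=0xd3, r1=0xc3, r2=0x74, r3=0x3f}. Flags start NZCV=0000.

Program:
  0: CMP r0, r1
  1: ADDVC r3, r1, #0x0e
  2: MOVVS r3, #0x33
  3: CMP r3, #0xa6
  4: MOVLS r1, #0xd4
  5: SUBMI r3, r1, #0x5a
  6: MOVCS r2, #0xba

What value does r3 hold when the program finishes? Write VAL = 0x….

VAL = 0xd1

0: ✓ CMP  NZCV=0010
1: ✓ ADDVC  r3←0xd1
2: · MOVVS
3: ✓ CMP  NZCV=0010
4: · MOVLS
5: · SUBMI
6: ✓ MOVCS  r2←0xba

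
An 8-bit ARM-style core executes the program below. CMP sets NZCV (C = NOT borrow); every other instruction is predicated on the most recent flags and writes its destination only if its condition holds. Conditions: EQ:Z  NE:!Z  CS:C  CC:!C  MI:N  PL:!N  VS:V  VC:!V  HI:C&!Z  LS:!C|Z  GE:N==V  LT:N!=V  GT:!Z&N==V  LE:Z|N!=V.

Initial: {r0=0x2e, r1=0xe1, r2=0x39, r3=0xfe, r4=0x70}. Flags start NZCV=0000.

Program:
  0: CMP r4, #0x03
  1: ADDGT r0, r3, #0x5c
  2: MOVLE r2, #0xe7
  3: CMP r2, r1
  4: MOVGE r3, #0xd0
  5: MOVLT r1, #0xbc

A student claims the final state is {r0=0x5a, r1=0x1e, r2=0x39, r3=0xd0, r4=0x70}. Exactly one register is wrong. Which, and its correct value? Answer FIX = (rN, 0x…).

[0] flags=0010 → (cmp)
[1] flags=0010 GT?T → r0=0x5a
[2] flags=0010 LE?F → skip
[3] flags=0000 → (cmp)
[4] flags=0000 GE?T → r3=0xd0
[5] flags=0000 LT?F → skip

FIX = (r1, 0xe1)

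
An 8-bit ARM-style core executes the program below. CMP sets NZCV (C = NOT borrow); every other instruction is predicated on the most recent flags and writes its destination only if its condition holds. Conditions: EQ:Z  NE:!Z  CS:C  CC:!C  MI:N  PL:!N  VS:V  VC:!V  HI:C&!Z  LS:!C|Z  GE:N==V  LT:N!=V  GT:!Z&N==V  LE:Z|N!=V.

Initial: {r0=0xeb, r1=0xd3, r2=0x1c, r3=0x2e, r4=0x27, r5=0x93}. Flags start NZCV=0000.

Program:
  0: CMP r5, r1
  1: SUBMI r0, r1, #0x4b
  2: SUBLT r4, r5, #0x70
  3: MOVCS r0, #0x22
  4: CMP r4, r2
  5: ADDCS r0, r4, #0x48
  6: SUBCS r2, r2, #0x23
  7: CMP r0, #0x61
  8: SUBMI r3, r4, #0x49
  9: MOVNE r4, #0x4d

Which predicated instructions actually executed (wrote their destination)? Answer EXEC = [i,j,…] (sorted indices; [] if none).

EXEC = [1,2,5,6,9]

[0] flags=1000 → (cmp)
[1] flags=1000 MI?T → r0=0x88
[2] flags=1000 LT?T → r4=0x23
[3] flags=1000 CS?F → skip
[4] flags=0010 → (cmp)
[5] flags=0010 CS?T → r0=0x6b
[6] flags=0010 CS?T → r2=0xf9
[7] flags=0010 → (cmp)
[8] flags=0010 MI?F → skip
[9] flags=0010 NE?T → r4=0x4d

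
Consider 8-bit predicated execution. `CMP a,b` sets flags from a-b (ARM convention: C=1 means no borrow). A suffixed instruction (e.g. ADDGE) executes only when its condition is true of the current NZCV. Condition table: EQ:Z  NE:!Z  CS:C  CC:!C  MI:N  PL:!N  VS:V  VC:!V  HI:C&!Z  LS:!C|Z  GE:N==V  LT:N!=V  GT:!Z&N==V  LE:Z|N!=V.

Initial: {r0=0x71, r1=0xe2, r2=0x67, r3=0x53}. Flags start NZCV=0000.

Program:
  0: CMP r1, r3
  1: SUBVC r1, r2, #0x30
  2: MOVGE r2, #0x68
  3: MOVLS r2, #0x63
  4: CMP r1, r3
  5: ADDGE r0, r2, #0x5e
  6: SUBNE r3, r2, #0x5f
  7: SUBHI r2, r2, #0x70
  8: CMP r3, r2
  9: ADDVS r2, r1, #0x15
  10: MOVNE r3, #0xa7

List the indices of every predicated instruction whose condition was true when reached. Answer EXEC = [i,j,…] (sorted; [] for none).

[0] flags=1010 → (cmp)
[1] flags=1010 VC?T → r1=0x37
[2] flags=1010 GE?F → skip
[3] flags=1010 LS?F → skip
[4] flags=1000 → (cmp)
[5] flags=1000 GE?F → skip
[6] flags=1000 NE?T → r3=0x08
[7] flags=1000 HI?F → skip
[8] flags=1000 → (cmp)
[9] flags=1000 VS?F → skip
[10] flags=1000 NE?T → r3=0xa7

EXEC = [1,6,10]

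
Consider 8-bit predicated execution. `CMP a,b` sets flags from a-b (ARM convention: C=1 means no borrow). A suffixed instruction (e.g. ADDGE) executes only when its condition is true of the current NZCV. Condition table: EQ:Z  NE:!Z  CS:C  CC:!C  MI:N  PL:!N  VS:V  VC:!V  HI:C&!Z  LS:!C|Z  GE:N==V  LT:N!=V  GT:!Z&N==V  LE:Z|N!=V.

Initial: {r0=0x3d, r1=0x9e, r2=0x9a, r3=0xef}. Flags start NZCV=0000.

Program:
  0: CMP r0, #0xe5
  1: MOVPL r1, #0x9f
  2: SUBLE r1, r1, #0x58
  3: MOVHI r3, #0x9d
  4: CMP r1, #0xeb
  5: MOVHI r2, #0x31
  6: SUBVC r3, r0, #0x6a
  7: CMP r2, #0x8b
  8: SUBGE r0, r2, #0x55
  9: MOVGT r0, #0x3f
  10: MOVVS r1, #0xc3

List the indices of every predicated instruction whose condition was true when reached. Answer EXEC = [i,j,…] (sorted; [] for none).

0: ✓ CMP  NZCV=0000
1: ✓ MOVPL  r1←0x9f
2: · SUBLE
3: · MOVHI
4: ✓ CMP  NZCV=1000
5: · MOVHI
6: ✓ SUBVC  r3←0xd3
7: ✓ CMP  NZCV=0010
8: ✓ SUBGE  r0←0x45
9: ✓ MOVGT  r0←0x3f
10: · MOVVS

EXEC = [1,6,8,9]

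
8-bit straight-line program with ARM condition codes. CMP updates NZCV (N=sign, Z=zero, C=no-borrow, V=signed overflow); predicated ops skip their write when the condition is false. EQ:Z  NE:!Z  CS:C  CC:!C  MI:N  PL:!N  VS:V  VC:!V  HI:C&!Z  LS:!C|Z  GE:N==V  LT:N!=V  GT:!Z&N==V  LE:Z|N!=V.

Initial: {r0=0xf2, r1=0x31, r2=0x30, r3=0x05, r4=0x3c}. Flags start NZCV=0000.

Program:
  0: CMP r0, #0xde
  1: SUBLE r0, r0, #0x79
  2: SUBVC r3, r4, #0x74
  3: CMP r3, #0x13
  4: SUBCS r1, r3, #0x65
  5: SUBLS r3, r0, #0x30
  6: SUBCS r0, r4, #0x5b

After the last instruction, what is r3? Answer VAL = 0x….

[0] flags=0010 → (cmp)
[1] flags=0010 LE?F → skip
[2] flags=0010 VC?T → r3=0xc8
[3] flags=1010 → (cmp)
[4] flags=1010 CS?T → r1=0x63
[5] flags=1010 LS?F → skip
[6] flags=1010 CS?T → r0=0xe1

VAL = 0xc8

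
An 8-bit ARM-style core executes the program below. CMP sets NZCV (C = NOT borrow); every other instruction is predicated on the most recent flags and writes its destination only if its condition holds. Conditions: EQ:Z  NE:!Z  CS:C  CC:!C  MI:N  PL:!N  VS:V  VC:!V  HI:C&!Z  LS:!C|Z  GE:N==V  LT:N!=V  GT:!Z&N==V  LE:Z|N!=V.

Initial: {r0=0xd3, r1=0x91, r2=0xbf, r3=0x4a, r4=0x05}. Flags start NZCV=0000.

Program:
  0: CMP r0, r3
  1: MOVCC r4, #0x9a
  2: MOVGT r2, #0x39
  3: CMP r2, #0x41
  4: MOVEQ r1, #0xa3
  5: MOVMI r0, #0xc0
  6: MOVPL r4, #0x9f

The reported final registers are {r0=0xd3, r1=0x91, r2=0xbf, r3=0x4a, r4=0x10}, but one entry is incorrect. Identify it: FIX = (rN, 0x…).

0: ✓ CMP  NZCV=1010
1: · MOVCC
2: · MOVGT
3: ✓ CMP  NZCV=0011
4: · MOVEQ
5: · MOVMI
6: ✓ MOVPL  r4←0x9f

FIX = (r4, 0x9f)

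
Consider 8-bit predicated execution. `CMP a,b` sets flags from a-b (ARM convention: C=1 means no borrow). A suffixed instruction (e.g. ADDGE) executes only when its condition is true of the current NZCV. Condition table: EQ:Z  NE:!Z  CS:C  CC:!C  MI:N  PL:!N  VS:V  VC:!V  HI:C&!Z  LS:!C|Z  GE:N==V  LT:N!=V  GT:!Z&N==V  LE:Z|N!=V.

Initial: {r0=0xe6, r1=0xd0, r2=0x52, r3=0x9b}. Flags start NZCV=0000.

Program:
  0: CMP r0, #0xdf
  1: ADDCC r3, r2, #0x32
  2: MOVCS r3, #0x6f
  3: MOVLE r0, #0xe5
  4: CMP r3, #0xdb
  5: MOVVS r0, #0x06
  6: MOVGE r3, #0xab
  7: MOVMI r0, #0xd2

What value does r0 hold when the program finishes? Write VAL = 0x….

[0] flags=0010 → (cmp)
[1] flags=0010 CC?F → skip
[2] flags=0010 CS?T → r3=0x6f
[3] flags=0010 LE?F → skip
[4] flags=1001 → (cmp)
[5] flags=1001 VS?T → r0=0x06
[6] flags=1001 GE?T → r3=0xab
[7] flags=1001 MI?T → r0=0xd2

VAL = 0xd2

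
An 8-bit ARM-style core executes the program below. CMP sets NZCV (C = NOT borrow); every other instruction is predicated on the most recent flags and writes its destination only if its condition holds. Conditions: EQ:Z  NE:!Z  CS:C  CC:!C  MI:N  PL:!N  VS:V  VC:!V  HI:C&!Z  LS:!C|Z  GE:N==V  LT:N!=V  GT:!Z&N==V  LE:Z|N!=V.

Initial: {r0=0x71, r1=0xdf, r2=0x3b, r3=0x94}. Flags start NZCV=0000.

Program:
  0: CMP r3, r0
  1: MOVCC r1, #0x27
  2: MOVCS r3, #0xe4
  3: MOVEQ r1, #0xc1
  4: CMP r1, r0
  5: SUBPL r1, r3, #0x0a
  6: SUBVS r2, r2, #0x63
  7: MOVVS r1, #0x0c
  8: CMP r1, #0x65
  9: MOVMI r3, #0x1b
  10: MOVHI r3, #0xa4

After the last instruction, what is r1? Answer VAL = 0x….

0: ✓ CMP  NZCV=0011
1: · MOVCC
2: ✓ MOVCS  r3←0xe4
3: · MOVEQ
4: ✓ CMP  NZCV=0011
5: ✓ SUBPL  r1←0xda
6: ✓ SUBVS  r2←0xd8
7: ✓ MOVVS  r1←0x0c
8: ✓ CMP  NZCV=1000
9: ✓ MOVMI  r3←0x1b
10: · MOVHI

VAL = 0x0c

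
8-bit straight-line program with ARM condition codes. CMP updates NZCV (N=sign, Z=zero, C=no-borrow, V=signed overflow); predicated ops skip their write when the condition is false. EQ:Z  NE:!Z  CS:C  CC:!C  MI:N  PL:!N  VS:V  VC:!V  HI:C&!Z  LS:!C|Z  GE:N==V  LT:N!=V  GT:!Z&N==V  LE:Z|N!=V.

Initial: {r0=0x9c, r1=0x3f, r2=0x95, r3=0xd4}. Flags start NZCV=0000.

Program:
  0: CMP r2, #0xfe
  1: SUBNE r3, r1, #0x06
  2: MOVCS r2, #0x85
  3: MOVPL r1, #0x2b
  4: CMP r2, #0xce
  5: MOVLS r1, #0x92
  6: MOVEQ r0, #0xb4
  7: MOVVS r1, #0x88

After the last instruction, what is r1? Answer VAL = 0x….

VAL = 0x92

0: ✓ CMP  NZCV=1000
1: ✓ SUBNE  r3←0x39
2: · MOVCS
3: · MOVPL
4: ✓ CMP  NZCV=1000
5: ✓ MOVLS  r1←0x92
6: · MOVEQ
7: · MOVVS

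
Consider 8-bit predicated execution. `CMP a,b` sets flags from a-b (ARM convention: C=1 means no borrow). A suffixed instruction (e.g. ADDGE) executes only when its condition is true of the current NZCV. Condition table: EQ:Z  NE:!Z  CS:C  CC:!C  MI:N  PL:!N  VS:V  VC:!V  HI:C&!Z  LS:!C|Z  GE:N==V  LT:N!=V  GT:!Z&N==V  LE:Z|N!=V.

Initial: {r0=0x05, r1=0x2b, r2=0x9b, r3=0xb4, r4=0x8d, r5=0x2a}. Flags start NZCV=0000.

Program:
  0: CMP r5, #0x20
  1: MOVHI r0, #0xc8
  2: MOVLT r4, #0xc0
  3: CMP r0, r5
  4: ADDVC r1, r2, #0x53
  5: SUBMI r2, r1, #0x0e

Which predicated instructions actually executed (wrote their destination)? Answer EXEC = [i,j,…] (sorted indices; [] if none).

EXEC = [1,4,5]

0: ✓ CMP  NZCV=0010
1: ✓ MOVHI  r0←0xc8
2: · MOVLT
3: ✓ CMP  NZCV=1010
4: ✓ ADDVC  r1←0xee
5: ✓ SUBMI  r2←0xe0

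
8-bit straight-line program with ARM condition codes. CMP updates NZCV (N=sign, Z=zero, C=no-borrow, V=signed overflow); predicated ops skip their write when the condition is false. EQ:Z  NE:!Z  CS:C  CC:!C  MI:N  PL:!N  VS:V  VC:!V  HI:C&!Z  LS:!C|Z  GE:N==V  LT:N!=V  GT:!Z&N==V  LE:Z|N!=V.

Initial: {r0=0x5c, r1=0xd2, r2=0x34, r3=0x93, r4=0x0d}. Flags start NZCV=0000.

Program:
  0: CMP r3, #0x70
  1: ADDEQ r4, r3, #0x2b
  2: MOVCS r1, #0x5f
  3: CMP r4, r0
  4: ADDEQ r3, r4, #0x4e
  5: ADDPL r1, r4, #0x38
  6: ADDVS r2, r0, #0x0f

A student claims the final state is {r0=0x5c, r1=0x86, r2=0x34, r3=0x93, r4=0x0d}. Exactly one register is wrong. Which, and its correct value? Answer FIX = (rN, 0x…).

[0] flags=0011 → (cmp)
[1] flags=0011 EQ?F → skip
[2] flags=0011 CS?T → r1=0x5f
[3] flags=1000 → (cmp)
[4] flags=1000 EQ?F → skip
[5] flags=1000 PL?F → skip
[6] flags=1000 VS?F → skip

FIX = (r1, 0x5f)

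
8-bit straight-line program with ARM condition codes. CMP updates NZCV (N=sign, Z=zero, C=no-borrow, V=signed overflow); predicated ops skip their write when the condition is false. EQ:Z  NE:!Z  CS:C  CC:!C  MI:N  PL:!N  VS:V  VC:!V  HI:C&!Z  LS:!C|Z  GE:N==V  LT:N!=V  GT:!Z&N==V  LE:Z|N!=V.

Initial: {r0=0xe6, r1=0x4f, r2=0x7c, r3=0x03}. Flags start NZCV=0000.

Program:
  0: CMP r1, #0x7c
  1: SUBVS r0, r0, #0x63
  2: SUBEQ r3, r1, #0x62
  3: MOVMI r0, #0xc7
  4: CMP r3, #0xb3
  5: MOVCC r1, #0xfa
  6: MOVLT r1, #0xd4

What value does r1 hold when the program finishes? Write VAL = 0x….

VAL = 0xfa

0: ✓ CMP  NZCV=1000
1: · SUBVS
2: · SUBEQ
3: ✓ MOVMI  r0←0xc7
4: ✓ CMP  NZCV=0000
5: ✓ MOVCC  r1←0xfa
6: · MOVLT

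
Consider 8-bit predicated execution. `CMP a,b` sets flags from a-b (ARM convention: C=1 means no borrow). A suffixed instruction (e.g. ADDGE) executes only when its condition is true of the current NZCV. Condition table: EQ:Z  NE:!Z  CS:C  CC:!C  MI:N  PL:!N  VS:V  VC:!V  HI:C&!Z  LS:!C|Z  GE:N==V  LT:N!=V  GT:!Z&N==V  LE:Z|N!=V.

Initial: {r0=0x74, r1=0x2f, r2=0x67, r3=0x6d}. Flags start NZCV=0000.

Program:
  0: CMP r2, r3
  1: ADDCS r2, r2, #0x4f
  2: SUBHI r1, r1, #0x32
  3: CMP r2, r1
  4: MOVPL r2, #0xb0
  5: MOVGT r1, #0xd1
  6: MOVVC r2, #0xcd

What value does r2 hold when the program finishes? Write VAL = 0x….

VAL = 0xcd

[0] flags=1000 → (cmp)
[1] flags=1000 CS?F → skip
[2] flags=1000 HI?F → skip
[3] flags=0010 → (cmp)
[4] flags=0010 PL?T → r2=0xb0
[5] flags=0010 GT?T → r1=0xd1
[6] flags=0010 VC?T → r2=0xcd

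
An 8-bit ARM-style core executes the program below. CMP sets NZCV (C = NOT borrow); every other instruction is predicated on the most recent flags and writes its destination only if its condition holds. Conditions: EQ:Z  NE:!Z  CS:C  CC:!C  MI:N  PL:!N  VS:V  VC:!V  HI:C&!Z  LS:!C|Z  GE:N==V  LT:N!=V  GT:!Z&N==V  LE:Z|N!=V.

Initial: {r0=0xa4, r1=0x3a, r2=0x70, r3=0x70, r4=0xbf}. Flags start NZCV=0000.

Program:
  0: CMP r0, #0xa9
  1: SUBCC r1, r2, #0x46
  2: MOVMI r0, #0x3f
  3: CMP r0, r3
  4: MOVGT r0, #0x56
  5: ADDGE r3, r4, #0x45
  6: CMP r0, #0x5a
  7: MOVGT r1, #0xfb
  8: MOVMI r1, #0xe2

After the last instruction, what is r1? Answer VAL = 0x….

[0] flags=1000 → (cmp)
[1] flags=1000 CC?T → r1=0x2a
[2] flags=1000 MI?T → r0=0x3f
[3] flags=1000 → (cmp)
[4] flags=1000 GT?F → skip
[5] flags=1000 GE?F → skip
[6] flags=1000 → (cmp)
[7] flags=1000 GT?F → skip
[8] flags=1000 MI?T → r1=0xe2

VAL = 0xe2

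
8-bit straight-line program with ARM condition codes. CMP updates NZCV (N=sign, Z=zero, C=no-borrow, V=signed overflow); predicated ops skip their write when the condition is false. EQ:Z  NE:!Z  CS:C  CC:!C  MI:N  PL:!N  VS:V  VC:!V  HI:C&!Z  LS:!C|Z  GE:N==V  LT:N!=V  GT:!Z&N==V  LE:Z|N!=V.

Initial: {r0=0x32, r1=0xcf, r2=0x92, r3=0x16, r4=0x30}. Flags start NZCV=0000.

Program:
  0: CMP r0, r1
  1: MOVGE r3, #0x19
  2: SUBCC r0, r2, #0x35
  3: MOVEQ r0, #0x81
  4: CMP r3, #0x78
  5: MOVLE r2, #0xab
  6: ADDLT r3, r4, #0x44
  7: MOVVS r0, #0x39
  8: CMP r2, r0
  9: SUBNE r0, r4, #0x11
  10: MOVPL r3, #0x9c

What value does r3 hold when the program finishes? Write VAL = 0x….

VAL = 0x9c

0: ✓ CMP  NZCV=0000
1: ✓ MOVGE  r3←0x19
2: ✓ SUBCC  r0←0x5d
3: · MOVEQ
4: ✓ CMP  NZCV=1000
5: ✓ MOVLE  r2←0xab
6: ✓ ADDLT  r3←0x74
7: · MOVVS
8: ✓ CMP  NZCV=0011
9: ✓ SUBNE  r0←0x1f
10: ✓ MOVPL  r3←0x9c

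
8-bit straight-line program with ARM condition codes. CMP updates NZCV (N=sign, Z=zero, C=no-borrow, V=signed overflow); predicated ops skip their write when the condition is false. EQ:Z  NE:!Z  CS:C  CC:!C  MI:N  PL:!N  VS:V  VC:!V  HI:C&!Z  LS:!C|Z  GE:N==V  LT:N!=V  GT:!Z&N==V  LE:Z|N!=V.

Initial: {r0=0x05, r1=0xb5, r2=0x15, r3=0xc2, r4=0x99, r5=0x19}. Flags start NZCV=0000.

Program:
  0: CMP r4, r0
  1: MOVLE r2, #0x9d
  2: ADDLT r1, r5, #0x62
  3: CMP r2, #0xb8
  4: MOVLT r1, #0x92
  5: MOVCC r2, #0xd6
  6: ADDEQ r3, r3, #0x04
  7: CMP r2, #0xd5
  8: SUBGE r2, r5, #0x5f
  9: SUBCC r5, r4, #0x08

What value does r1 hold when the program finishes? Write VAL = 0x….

VAL = 0x92

[0] flags=1010 → (cmp)
[1] flags=1010 LE?T → r2=0x9d
[2] flags=1010 LT?T → r1=0x7b
[3] flags=1000 → (cmp)
[4] flags=1000 LT?T → r1=0x92
[5] flags=1000 CC?T → r2=0xd6
[6] flags=1000 EQ?F → skip
[7] flags=0010 → (cmp)
[8] flags=0010 GE?T → r2=0xba
[9] flags=0010 CC?F → skip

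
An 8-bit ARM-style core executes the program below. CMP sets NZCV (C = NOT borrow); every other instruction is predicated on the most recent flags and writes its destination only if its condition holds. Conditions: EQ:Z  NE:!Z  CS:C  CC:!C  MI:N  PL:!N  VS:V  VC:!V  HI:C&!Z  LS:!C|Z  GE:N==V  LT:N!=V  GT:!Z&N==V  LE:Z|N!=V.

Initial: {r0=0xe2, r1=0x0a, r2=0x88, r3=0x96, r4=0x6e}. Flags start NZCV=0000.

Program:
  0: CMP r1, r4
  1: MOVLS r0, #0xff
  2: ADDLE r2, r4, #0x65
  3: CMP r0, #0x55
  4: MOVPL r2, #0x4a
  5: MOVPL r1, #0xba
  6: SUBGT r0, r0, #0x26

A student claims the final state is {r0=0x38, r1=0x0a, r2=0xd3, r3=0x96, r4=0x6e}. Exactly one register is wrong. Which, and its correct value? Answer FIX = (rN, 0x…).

FIX = (r0, 0xff)

[0] flags=1000 → (cmp)
[1] flags=1000 LS?T → r0=0xff
[2] flags=1000 LE?T → r2=0xd3
[3] flags=1010 → (cmp)
[4] flags=1010 PL?F → skip
[5] flags=1010 PL?F → skip
[6] flags=1010 GT?F → skip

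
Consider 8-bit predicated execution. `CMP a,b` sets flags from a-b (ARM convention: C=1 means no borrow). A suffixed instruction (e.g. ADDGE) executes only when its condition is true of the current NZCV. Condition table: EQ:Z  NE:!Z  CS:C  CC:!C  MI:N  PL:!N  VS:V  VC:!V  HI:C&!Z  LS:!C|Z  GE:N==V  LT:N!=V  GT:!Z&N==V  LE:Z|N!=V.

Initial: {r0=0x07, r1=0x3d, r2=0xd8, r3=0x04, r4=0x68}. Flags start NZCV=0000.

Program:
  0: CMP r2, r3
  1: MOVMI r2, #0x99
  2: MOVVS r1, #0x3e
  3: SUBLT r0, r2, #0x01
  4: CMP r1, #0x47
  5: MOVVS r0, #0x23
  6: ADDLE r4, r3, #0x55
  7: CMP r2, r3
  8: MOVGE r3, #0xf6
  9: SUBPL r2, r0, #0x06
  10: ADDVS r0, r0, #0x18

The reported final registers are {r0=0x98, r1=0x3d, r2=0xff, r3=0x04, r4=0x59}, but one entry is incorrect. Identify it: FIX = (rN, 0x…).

[0] flags=1010 → (cmp)
[1] flags=1010 MI?T → r2=0x99
[2] flags=1010 VS?F → skip
[3] flags=1010 LT?T → r0=0x98
[4] flags=1000 → (cmp)
[5] flags=1000 VS?F → skip
[6] flags=1000 LE?T → r4=0x59
[7] flags=1010 → (cmp)
[8] flags=1010 GE?F → skip
[9] flags=1010 PL?F → skip
[10] flags=1010 VS?F → skip

FIX = (r2, 0x99)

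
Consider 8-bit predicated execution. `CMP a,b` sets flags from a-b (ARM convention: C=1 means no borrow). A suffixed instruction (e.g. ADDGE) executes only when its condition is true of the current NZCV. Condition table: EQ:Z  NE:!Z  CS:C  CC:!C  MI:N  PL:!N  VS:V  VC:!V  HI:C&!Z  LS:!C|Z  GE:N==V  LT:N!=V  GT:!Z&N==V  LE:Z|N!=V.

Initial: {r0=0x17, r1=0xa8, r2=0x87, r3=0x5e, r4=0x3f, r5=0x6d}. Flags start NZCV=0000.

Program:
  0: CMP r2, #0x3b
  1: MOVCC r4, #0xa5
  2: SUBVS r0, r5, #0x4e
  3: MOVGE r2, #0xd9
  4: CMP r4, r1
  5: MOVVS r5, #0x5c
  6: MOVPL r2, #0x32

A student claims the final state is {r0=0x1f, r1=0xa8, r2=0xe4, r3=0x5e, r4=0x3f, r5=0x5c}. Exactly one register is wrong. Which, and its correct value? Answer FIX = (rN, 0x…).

0: ✓ CMP  NZCV=0011
1: · MOVCC
2: ✓ SUBVS  r0←0x1f
3: · MOVGE
4: ✓ CMP  NZCV=1001
5: ✓ MOVVS  r5←0x5c
6: · MOVPL

FIX = (r2, 0x87)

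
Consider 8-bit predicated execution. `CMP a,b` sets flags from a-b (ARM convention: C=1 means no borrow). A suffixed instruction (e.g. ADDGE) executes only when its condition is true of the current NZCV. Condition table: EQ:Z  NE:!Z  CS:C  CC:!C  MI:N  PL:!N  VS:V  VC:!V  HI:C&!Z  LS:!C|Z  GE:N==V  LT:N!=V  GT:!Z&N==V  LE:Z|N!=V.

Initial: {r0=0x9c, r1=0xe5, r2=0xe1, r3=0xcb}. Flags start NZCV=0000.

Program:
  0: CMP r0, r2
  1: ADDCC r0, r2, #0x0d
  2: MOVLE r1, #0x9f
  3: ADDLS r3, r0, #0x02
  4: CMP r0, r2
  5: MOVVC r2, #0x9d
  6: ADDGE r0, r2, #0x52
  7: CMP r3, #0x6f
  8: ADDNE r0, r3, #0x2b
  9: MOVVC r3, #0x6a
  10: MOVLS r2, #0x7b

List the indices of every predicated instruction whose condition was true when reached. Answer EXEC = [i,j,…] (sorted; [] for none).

EXEC = [1,2,3,5,6,8,9]

[0] flags=1000 → (cmp)
[1] flags=1000 CC?T → r0=0xee
[2] flags=1000 LE?T → r1=0x9f
[3] flags=1000 LS?T → r3=0xf0
[4] flags=0010 → (cmp)
[5] flags=0010 VC?T → r2=0x9d
[6] flags=0010 GE?T → r0=0xef
[7] flags=1010 → (cmp)
[8] flags=1010 NE?T → r0=0x1b
[9] flags=1010 VC?T → r3=0x6a
[10] flags=1010 LS?F → skip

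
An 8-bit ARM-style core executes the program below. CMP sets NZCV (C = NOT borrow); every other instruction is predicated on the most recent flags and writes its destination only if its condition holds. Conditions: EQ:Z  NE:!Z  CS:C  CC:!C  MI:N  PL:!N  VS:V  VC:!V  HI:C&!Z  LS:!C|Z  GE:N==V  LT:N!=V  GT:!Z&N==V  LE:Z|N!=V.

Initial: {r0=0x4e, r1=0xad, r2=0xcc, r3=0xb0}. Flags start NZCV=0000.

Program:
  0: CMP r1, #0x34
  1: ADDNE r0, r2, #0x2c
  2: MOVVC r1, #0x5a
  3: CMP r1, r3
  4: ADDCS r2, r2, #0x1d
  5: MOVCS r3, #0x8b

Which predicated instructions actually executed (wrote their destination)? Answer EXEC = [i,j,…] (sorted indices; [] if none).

0: ✓ CMP  NZCV=0011
1: ✓ ADDNE  r0←0xf8
2: · MOVVC
3: ✓ CMP  NZCV=1000
4: · ADDCS
5: · MOVCS

EXEC = [1]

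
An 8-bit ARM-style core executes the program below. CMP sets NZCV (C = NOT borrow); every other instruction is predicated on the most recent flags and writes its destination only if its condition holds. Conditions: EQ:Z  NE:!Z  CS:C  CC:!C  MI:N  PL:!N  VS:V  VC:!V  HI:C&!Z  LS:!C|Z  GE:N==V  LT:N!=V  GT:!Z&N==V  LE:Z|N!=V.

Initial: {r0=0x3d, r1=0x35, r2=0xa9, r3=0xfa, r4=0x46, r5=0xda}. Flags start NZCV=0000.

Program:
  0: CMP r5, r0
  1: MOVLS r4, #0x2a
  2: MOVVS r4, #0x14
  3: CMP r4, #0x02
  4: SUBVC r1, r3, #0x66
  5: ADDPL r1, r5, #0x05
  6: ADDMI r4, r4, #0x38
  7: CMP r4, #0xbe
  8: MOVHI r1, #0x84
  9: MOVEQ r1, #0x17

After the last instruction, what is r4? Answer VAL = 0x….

0: ✓ CMP  NZCV=1010
1: · MOVLS
2: · MOVVS
3: ✓ CMP  NZCV=0010
4: ✓ SUBVC  r1←0x94
5: ✓ ADDPL  r1←0xdf
6: · ADDMI
7: ✓ CMP  NZCV=1001
8: · MOVHI
9: · MOVEQ

VAL = 0x46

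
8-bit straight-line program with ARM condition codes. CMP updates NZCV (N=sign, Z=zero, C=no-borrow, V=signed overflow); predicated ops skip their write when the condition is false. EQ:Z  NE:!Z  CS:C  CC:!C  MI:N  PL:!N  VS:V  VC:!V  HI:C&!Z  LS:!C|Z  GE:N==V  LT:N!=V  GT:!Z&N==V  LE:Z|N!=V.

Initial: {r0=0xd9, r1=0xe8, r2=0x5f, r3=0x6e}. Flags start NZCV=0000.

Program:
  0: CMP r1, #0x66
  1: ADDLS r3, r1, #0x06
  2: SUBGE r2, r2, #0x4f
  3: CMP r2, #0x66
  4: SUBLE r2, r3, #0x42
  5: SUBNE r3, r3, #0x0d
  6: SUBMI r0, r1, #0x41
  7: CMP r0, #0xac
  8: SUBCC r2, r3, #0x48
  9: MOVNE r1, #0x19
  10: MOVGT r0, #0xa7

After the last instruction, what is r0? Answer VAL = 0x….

VAL = 0xa7

[0] flags=1010 → (cmp)
[1] flags=1010 LS?F → skip
[2] flags=1010 GE?F → skip
[3] flags=1000 → (cmp)
[4] flags=1000 LE?T → r2=0x2c
[5] flags=1000 NE?T → r3=0x61
[6] flags=1000 MI?T → r0=0xa7
[7] flags=1000 → (cmp)
[8] flags=1000 CC?T → r2=0x19
[9] flags=1000 NE?T → r1=0x19
[10] flags=1000 GT?F → skip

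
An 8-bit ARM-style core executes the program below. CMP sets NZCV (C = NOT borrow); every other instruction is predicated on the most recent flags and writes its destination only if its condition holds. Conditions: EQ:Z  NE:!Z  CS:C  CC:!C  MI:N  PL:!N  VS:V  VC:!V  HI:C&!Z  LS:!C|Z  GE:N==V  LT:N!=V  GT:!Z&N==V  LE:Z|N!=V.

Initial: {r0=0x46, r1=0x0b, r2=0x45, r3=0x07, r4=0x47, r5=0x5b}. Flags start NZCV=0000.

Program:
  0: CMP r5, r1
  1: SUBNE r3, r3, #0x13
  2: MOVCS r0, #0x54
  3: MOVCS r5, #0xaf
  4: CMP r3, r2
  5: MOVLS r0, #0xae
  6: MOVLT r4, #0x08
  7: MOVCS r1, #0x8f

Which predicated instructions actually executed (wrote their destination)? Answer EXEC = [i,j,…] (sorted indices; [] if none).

EXEC = [1,2,3,6,7]

[0] flags=0010 → (cmp)
[1] flags=0010 NE?T → r3=0xf4
[2] flags=0010 CS?T → r0=0x54
[3] flags=0010 CS?T → r5=0xaf
[4] flags=1010 → (cmp)
[5] flags=1010 LS?F → skip
[6] flags=1010 LT?T → r4=0x08
[7] flags=1010 CS?T → r1=0x8f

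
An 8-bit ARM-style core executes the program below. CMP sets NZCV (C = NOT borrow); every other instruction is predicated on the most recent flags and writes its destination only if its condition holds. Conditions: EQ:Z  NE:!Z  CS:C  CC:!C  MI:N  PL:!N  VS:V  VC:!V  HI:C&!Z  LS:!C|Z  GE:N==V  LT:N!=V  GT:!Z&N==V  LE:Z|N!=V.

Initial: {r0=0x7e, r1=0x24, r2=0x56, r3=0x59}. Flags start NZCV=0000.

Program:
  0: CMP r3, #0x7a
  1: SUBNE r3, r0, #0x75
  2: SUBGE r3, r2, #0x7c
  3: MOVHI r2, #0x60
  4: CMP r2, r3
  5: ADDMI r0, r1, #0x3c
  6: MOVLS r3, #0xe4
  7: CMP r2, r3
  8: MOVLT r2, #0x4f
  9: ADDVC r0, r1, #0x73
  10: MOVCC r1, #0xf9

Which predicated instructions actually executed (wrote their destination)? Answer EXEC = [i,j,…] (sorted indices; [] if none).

0: ✓ CMP  NZCV=1000
1: ✓ SUBNE  r3←0x09
2: · SUBGE
3: · MOVHI
4: ✓ CMP  NZCV=0010
5: · ADDMI
6: · MOVLS
7: ✓ CMP  NZCV=0010
8: · MOVLT
9: ✓ ADDVC  r0←0x97
10: · MOVCC

EXEC = [1,9]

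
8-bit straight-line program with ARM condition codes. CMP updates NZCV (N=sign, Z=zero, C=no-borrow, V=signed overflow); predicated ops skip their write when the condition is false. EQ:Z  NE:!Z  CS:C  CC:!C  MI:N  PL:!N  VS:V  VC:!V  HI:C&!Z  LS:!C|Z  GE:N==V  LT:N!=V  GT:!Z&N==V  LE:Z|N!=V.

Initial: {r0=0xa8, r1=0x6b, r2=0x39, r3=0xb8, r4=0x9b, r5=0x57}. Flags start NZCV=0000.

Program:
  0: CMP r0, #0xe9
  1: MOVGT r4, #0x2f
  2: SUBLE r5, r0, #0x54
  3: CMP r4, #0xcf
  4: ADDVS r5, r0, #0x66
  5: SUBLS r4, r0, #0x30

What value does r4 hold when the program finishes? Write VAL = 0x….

VAL = 0x78

0: ✓ CMP  NZCV=1000
1: · MOVGT
2: ✓ SUBLE  r5←0x54
3: ✓ CMP  NZCV=1000
4: · ADDVS
5: ✓ SUBLS  r4←0x78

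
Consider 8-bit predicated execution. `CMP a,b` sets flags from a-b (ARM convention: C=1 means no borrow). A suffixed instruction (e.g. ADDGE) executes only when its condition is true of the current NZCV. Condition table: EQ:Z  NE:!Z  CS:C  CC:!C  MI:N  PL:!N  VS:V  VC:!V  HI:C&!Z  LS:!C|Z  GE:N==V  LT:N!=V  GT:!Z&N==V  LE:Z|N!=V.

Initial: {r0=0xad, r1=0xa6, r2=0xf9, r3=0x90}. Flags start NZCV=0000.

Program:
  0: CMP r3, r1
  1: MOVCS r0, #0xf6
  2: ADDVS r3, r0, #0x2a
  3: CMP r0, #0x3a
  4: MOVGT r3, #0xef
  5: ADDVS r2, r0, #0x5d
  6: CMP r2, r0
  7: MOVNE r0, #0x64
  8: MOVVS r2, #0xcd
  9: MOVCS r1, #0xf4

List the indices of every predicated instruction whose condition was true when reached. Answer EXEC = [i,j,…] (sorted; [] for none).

0: ✓ CMP  NZCV=1000
1: · MOVCS
2: · ADDVS
3: ✓ CMP  NZCV=0011
4: · MOVGT
5: ✓ ADDVS  r2←0x0a
6: ✓ CMP  NZCV=0000
7: ✓ MOVNE  r0←0x64
8: · MOVVS
9: · MOVCS

EXEC = [5,7]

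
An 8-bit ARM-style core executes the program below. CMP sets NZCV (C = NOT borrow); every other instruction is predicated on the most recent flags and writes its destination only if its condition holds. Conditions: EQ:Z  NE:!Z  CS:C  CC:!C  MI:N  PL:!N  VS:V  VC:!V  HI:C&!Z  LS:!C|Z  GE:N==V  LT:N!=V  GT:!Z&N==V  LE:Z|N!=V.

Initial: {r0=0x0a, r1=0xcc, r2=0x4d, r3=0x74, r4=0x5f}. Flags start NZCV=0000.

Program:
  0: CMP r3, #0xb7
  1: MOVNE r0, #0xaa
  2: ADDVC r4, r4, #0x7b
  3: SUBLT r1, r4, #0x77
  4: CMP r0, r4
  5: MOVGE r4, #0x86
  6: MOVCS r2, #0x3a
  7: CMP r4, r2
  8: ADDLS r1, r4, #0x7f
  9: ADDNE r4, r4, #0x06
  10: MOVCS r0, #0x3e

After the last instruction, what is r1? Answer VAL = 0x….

[0] flags=1001 → (cmp)
[1] flags=1001 NE?T → r0=0xaa
[2] flags=1001 VC?F → skip
[3] flags=1001 LT?F → skip
[4] flags=0011 → (cmp)
[5] flags=0011 GE?F → skip
[6] flags=0011 CS?T → r2=0x3a
[7] flags=0010 → (cmp)
[8] flags=0010 LS?F → skip
[9] flags=0010 NE?T → r4=0x65
[10] flags=0010 CS?T → r0=0x3e

VAL = 0xcc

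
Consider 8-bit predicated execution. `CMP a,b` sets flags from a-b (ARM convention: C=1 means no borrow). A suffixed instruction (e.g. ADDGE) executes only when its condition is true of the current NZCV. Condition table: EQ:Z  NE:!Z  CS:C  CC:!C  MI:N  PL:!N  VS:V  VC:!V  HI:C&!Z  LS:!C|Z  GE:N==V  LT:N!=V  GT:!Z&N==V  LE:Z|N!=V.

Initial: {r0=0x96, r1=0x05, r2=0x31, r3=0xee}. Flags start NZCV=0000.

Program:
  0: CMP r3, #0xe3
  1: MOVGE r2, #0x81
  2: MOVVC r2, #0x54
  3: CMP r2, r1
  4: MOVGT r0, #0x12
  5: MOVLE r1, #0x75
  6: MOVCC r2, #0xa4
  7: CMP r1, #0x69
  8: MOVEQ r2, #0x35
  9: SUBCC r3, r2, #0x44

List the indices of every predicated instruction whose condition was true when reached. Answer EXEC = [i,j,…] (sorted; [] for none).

EXEC = [1,2,4,9]

[0] flags=0010 → (cmp)
[1] flags=0010 GE?T → r2=0x81
[2] flags=0010 VC?T → r2=0x54
[3] flags=0010 → (cmp)
[4] flags=0010 GT?T → r0=0x12
[5] flags=0010 LE?F → skip
[6] flags=0010 CC?F → skip
[7] flags=1000 → (cmp)
[8] flags=1000 EQ?F → skip
[9] flags=1000 CC?T → r3=0x10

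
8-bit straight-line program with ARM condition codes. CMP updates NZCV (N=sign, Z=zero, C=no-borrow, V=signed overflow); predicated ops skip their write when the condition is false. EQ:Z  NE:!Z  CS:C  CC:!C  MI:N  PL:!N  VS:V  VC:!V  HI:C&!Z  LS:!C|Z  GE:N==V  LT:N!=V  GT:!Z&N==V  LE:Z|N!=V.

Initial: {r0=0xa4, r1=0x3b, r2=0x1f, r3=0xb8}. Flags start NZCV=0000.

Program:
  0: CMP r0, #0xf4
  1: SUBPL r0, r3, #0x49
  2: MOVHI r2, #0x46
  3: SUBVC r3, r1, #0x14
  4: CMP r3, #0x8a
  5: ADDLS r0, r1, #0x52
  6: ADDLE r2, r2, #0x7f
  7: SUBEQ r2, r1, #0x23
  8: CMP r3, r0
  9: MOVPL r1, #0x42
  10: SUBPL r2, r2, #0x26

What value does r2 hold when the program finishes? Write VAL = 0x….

VAL = 0x1f

[0] flags=1000 → (cmp)
[1] flags=1000 PL?F → skip
[2] flags=1000 HI?F → skip
[3] flags=1000 VC?T → r3=0x27
[4] flags=1001 → (cmp)
[5] flags=1001 LS?T → r0=0x8d
[6] flags=1001 LE?F → skip
[7] flags=1001 EQ?F → skip
[8] flags=1001 → (cmp)
[9] flags=1001 PL?F → skip
[10] flags=1001 PL?F → skip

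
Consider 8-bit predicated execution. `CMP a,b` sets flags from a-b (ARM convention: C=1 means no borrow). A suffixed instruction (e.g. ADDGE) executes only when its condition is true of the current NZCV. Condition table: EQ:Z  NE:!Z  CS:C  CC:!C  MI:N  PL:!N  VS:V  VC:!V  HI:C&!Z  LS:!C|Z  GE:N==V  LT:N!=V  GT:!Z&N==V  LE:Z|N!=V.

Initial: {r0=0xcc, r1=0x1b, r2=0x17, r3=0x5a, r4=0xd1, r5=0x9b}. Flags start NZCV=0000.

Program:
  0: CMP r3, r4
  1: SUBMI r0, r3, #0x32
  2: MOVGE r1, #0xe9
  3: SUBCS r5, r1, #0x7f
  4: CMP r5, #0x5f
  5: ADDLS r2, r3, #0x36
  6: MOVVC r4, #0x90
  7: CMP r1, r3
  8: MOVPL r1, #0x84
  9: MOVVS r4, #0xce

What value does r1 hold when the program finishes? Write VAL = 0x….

0: ✓ CMP  NZCV=1001
1: ✓ SUBMI  r0←0x28
2: ✓ MOVGE  r1←0xe9
3: · SUBCS
4: ✓ CMP  NZCV=0011
5: · ADDLS
6: · MOVVC
7: ✓ CMP  NZCV=1010
8: · MOVPL
9: · MOVVS

VAL = 0xe9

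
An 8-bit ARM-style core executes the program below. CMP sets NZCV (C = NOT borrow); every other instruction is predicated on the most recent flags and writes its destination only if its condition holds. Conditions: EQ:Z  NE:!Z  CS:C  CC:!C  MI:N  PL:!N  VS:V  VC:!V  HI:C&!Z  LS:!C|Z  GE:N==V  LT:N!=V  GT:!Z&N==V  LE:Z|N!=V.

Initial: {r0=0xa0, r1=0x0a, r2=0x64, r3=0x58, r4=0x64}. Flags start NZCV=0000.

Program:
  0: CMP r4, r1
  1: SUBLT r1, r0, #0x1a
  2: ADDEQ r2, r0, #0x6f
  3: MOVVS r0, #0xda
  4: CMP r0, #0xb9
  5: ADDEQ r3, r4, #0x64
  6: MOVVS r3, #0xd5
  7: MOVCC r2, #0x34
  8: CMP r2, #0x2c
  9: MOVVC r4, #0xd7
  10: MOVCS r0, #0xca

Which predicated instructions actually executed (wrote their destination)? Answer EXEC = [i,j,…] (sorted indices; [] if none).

EXEC = [7,9,10]

0: ✓ CMP  NZCV=0010
1: · SUBLT
2: · ADDEQ
3: · MOVVS
4: ✓ CMP  NZCV=1000
5: · ADDEQ
6: · MOVVS
7: ✓ MOVCC  r2←0x34
8: ✓ CMP  NZCV=0010
9: ✓ MOVVC  r4←0xd7
10: ✓ MOVCS  r0←0xca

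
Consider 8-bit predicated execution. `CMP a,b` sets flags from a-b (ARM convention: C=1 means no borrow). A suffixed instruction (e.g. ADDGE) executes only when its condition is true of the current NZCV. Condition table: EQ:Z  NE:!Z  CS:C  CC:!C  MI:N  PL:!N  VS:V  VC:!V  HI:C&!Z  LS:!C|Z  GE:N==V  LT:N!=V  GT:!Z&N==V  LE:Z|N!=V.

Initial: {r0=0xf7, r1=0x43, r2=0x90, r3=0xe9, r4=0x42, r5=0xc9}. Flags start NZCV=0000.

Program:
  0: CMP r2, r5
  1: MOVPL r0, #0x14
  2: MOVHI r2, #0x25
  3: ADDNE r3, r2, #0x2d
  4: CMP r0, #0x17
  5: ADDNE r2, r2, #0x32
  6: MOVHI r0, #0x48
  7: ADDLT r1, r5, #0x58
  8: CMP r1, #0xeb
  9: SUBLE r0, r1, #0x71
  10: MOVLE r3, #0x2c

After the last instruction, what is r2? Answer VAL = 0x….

VAL = 0xc2

0: ✓ CMP  NZCV=1000
1: · MOVPL
2: · MOVHI
3: ✓ ADDNE  r3←0xbd
4: ✓ CMP  NZCV=1010
5: ✓ ADDNE  r2←0xc2
6: ✓ MOVHI  r0←0x48
7: ✓ ADDLT  r1←0x21
8: ✓ CMP  NZCV=0000
9: · SUBLE
10: · MOVLE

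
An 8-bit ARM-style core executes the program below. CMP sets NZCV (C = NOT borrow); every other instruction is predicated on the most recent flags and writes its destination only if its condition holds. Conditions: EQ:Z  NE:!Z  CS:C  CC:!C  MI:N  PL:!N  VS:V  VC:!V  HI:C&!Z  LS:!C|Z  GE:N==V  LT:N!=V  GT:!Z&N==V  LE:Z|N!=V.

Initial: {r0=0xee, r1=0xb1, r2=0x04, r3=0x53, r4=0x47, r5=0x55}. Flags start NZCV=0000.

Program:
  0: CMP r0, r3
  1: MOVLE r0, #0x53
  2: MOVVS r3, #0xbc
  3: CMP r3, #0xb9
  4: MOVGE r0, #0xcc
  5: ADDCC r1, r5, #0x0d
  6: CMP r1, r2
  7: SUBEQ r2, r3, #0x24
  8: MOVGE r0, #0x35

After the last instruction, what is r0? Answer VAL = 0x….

VAL = 0x35

[0] flags=1010 → (cmp)
[1] flags=1010 LE?T → r0=0x53
[2] flags=1010 VS?F → skip
[3] flags=1001 → (cmp)
[4] flags=1001 GE?T → r0=0xcc
[5] flags=1001 CC?T → r1=0x62
[6] flags=0010 → (cmp)
[7] flags=0010 EQ?F → skip
[8] flags=0010 GE?T → r0=0x35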